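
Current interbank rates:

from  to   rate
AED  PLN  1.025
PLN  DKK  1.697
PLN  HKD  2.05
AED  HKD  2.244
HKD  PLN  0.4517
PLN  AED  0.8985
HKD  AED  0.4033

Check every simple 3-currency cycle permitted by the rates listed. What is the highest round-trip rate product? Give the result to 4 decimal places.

AED→HKD→PLN→AED: 2.244 × 0.4517 × 0.8985 = 0.91073
AED→PLN→HKD→AED: 1.025 × 2.05 × 0.4033 = 0.84743
Maximum is AED→HKD→PLN→AED at 0.9107; no arbitrage — every cycle loses value.

0.9107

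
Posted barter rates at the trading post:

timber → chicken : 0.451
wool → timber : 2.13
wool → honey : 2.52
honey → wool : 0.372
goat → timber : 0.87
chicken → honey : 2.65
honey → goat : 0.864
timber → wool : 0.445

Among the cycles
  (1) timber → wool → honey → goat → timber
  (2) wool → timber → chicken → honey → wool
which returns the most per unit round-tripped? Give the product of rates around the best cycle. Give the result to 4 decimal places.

0.9470

(1) 0.445 × 2.52 × 0.864 × 0.87 = 0.84293
(2) 2.13 × 0.451 × 2.65 × 0.372 = 0.94699
Highest is cycle (2) at 0.9470 (≤1, no arbitrage).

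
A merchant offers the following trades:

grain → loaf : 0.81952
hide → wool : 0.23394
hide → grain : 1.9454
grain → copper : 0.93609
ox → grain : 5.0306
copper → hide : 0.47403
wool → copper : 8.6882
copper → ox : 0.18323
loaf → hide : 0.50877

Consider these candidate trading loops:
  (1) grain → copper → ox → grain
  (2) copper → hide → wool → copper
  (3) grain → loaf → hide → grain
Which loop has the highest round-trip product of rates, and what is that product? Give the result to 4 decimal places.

0.9635

(1) 0.93609 × 0.18323 × 5.0306 = 0.86285
(2) 0.47403 × 0.23394 × 8.6882 = 0.96347
(3) 0.81952 × 0.50877 × 1.9454 = 0.81113
Highest is cycle (2) at 0.9635 (≤1, no arbitrage).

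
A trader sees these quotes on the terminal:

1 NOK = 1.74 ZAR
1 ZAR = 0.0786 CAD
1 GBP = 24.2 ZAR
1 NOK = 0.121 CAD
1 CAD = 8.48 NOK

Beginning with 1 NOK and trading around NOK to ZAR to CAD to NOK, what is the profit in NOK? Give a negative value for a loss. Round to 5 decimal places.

1 NOK × 1.74 = 1.74 ZAR
1.74 ZAR × 0.0786 = 0.136764 CAD
0.136764 CAD × 8.48 = 1.15975872 NOK
Net change: 1.15975872 − 1 = 0.15975872 NOK

0.15976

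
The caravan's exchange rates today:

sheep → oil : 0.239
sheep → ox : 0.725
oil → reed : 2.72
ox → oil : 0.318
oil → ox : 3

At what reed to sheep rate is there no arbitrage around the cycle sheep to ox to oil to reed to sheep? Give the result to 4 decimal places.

Known legs of the cycle: 0.725 × 0.318 × 2.72 = 0.627096
For no arbitrage the full-cycle product must be 1, so the missing rate is 1 / 0.627096 ≈ 1.594652.

1.5947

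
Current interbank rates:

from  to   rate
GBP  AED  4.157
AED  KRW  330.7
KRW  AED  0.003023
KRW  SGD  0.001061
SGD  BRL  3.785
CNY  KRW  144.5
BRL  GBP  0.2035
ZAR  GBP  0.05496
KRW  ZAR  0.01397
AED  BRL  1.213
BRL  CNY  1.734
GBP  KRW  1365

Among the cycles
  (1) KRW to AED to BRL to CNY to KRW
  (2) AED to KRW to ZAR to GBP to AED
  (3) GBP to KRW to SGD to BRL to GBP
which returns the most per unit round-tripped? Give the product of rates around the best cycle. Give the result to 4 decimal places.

(1) 0.003023 × 1.213 × 1.734 × 144.5 = 0.91879
(2) 330.7 × 0.01397 × 0.05496 × 4.157 = 1.05550
(3) 1365 × 0.001061 × 3.785 × 0.2035 = 1.11552
Highest is cycle (3) at 1.1155 (>1, arbitrage).

1.1155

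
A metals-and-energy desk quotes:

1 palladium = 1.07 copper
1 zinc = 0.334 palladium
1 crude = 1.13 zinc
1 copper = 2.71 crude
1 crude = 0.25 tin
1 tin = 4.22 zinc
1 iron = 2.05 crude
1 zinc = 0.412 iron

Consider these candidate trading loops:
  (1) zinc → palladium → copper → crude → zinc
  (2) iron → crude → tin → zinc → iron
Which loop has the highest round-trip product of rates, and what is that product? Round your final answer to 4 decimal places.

(1) 0.334 × 1.07 × 2.71 × 1.13 = 1.09440
(2) 2.05 × 0.25 × 4.22 × 0.412 = 0.89105
Highest is cycle (1) at 1.0944 (>1, arbitrage).

1.0944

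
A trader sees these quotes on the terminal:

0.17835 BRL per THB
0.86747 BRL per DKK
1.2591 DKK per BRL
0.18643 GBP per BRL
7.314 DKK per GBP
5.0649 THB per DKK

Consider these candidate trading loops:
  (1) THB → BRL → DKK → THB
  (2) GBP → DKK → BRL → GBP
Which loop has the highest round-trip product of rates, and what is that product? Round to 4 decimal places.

(1) 0.17835 × 1.2591 × 5.0649 = 1.13738
(2) 7.314 × 0.86747 × 0.18643 = 1.18284
Highest is cycle (2) at 1.1828 (>1, arbitrage).

1.1828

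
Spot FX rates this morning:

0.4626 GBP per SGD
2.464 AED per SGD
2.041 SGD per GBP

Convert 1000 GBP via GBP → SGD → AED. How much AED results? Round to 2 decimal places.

5029.02

1000 GBP × 2.041 = 2041 SGD
2041 SGD × 2.464 = 5029.024 AED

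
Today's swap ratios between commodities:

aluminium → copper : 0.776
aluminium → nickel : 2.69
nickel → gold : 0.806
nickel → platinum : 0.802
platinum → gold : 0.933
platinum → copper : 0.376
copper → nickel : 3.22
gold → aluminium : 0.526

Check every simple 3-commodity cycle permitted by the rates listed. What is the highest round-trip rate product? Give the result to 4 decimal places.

1.1404

nickel→gold→aluminium→nickel: 0.806 × 0.526 × 2.69 = 1.14044
copper→nickel→platinum→copper: 3.22 × 0.802 × 0.376 = 0.97100
Maximum is nickel→gold→aluminium→nickel at 1.1404; arbitrage exists.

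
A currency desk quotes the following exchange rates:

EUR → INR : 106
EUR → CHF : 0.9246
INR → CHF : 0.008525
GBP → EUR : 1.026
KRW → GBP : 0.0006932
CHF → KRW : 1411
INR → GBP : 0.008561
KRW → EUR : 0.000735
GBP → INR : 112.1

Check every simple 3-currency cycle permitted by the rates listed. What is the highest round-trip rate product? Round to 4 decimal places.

CHF→KRW→EUR→CHF: 1411 × 0.000735 × 0.9246 = 0.95889
INR→GBP→EUR→INR: 0.008561 × 1.026 × 106 = 0.93106
Maximum is CHF→KRW→EUR→CHF at 0.9589; no arbitrage — every cycle loses value.

0.9589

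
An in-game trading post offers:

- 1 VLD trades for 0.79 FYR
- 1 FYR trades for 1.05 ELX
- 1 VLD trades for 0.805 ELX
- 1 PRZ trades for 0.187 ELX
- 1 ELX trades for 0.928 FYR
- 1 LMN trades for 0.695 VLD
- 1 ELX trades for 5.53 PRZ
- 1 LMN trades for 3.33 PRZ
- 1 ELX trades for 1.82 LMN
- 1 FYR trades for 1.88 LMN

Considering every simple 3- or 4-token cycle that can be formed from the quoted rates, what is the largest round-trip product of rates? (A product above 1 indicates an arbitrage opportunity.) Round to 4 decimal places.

1.1333

ELX→LMN→PRZ→ELX: 1.82 × 3.33 × 0.187 = 1.13333
FYR→LMN→PRZ→ELX→FYR: 1.88 × 3.33 × 0.187 × 0.928 = 1.08640
FYR→ELX→LMN→VLD→FYR: 1.05 × 1.82 × 0.695 × 0.79 = 1.04923
FYR→LMN→VLD→FYR: 1.88 × 0.695 × 0.79 = 1.03221
ELX→LMN→VLD→ELX: 1.82 × 0.695 × 0.805 = 1.01824
FYR→LMN→VLD→ELX→FYR: 1.88 × 0.695 × 0.805 × 0.928 = 0.97608
Maximum is ELX→LMN→PRZ→ELX at 1.1333; arbitrage exists.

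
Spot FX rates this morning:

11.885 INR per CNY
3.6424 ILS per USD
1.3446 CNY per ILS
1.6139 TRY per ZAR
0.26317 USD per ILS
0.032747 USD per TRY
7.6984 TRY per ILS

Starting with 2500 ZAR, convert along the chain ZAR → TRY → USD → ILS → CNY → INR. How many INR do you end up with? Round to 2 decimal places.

7690.74

2500 ZAR × 1.6139 = 4034.75 TRY
4034.75 TRY × 0.032747 = 132.12595825 USD
132.12595825 USD × 3.6424 = 481.2555903298 ILS
481.2555903298 ILS × 1.3446 = 647.09626675744908 CNY
647.09626675744908 CNY × 11.885 = 7690.7391304122823158 INR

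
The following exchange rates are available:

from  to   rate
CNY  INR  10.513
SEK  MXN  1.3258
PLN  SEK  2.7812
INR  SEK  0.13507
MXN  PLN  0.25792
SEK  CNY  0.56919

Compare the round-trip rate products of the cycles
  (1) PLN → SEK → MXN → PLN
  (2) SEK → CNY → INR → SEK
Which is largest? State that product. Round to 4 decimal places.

(1) 2.7812 × 1.3258 × 0.25792 = 0.95103
(2) 0.56919 × 10.513 × 0.13507 = 0.80824
Highest is cycle (1) at 0.9510 (≤1, no arbitrage).

0.9510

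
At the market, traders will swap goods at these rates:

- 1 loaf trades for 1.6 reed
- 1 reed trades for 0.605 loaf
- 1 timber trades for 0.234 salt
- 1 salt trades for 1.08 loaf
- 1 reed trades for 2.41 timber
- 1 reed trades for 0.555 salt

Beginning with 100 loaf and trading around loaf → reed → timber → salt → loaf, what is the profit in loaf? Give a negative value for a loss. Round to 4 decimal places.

100 loaf × 1.6 = 160 reed
160 reed × 2.41 = 385.6 timber
385.6 timber × 0.234 = 90.2304 salt
90.2304 salt × 1.08 = 97.448832 loaf
Net change: 97.448832 − 100 = -2.551168 loaf

-2.5512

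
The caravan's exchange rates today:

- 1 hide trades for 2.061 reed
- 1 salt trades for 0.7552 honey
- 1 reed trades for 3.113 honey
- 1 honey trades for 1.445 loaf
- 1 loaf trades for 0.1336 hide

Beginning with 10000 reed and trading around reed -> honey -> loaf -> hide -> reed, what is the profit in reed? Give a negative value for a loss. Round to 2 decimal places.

10000 reed × 3.113 = 31130 honey
31130 honey × 1.445 = 44982.85 loaf
44982.85 loaf × 0.1336 = 6009.70876 hide
6009.70876 hide × 2.061 = 12386.00975436 reed
Net change: 12386.00975436 − 10000 = 2386.00975436 reed

2386.01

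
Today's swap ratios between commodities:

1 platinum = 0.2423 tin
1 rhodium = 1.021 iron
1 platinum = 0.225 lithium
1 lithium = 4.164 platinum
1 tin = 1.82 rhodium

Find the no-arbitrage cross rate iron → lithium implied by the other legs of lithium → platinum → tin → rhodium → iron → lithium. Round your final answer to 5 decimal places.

0.53338

Known legs of the cycle: 4.164 × 0.2423 × 1.82 × 1.021 = 1.874827283784
For no arbitrage the full-cycle product must be 1, so the missing rate is 1 / 1.874827283784 ≈ 0.5333825.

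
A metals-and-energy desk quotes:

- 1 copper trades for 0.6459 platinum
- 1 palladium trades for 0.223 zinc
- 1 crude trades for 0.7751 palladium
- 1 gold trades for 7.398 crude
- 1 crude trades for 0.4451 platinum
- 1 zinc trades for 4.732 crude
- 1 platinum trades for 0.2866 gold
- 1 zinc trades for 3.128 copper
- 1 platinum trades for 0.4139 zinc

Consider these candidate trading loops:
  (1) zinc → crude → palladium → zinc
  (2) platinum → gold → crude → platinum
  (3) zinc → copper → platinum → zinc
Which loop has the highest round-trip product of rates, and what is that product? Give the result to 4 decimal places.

0.9437

(1) 4.732 × 0.7751 × 0.223 = 0.81791
(2) 0.2866 × 7.398 × 0.4451 = 0.94373
(3) 3.128 × 0.6459 × 0.4139 = 0.83623
Highest is cycle (2) at 0.9437 (≤1, no arbitrage).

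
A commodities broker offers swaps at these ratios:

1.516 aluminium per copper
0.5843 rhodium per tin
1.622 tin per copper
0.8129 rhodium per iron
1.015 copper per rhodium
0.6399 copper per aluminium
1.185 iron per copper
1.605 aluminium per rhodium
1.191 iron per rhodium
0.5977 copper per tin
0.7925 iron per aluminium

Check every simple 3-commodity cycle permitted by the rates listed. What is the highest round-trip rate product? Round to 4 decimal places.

rhodium→aluminium→iron→rhodium: 1.605 × 0.7925 × 0.8129 = 1.03398
rhodium→copper→iron→rhodium: 1.015 × 1.185 × 0.8129 = 0.97774
rhodium→copper→tin→rhodium: 1.015 × 1.622 × 0.5843 = 0.96195
Maximum is rhodium→aluminium→iron→rhodium at 1.0340; arbitrage exists.

1.0340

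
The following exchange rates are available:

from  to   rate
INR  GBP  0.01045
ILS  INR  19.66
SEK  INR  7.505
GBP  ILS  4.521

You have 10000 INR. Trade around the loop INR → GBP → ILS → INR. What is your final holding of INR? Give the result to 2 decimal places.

10000 INR × 0.01045 = 104.5 GBP
104.5 GBP × 4.521 = 472.4445 ILS
472.4445 ILS × 19.66 = 9288.25887 INR

9288.26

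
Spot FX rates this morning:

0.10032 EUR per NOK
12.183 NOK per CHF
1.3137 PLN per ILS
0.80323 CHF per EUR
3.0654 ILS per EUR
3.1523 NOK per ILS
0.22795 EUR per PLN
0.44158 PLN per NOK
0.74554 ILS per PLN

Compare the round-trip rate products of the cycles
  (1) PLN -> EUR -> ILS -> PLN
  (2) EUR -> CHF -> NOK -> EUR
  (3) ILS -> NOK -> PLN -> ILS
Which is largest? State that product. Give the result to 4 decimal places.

(1) 0.22795 × 3.0654 × 1.3137 = 0.91796
(2) 0.80323 × 12.183 × 0.10032 = 0.98171
(3) 3.1523 × 0.44158 × 0.74554 = 1.03779
Highest is cycle (3) at 1.0378 (>1, arbitrage).

1.0378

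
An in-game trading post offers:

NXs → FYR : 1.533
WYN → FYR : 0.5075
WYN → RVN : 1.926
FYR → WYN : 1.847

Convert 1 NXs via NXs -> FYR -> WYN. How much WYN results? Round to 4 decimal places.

2.8315

1 NXs × 1.533 = 1.533 FYR
1.533 FYR × 1.847 = 2.831451 WYN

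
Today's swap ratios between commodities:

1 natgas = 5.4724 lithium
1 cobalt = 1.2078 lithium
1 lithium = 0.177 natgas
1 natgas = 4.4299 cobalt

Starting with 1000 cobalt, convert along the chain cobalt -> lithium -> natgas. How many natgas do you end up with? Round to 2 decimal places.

1000 cobalt × 1.2078 = 1207.8 lithium
1207.8 lithium × 0.177 = 213.7806 natgas

213.78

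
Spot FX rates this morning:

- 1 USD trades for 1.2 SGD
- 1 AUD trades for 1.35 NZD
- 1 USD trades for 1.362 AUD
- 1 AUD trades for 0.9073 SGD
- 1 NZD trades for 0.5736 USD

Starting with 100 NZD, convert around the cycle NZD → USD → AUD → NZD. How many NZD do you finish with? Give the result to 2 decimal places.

100 NZD × 0.5736 = 57.36 USD
57.36 USD × 1.362 = 78.12432 AUD
78.12432 AUD × 1.35 = 105.467832 NZD

105.47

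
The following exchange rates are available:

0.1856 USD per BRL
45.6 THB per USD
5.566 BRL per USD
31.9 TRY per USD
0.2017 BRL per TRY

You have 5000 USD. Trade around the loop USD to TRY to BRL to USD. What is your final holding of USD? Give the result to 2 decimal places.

5000 USD × 31.9 = 159500 TRY
159500 TRY × 0.2017 = 32171.15 BRL
32171.15 BRL × 0.1856 = 5970.96544 USD

5970.97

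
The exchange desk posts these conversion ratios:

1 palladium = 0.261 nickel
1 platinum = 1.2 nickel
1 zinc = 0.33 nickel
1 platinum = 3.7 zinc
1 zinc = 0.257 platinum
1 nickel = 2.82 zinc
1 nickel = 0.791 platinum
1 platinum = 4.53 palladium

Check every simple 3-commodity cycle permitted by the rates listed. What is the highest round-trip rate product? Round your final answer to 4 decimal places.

platinum→zinc→nickel→platinum: 3.7 × 0.33 × 0.791 = 0.96581
platinum→palladium→nickel→platinum: 4.53 × 0.261 × 0.791 = 0.93522
platinum→nickel→zinc→platinum: 1.2 × 2.82 × 0.257 = 0.86969
Maximum is platinum→zinc→nickel→platinum at 0.9658; no arbitrage — every cycle loses value.

0.9658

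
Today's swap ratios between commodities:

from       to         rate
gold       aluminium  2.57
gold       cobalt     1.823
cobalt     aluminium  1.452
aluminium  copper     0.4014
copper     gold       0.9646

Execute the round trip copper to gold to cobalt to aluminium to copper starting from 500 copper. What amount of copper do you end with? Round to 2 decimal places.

512.45

500 copper × 0.9646 = 482.3 gold
482.3 gold × 1.823 = 879.2329 cobalt
879.2329 cobalt × 1.452 = 1276.6461708 aluminium
1276.6461708 aluminium × 0.4014 = 512.44577295912 copper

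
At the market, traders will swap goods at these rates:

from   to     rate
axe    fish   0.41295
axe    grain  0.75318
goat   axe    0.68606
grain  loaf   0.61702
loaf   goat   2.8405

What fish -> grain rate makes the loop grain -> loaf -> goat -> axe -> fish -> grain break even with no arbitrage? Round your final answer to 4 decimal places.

Known legs of the cycle: 0.61702 × 2.8405 × 0.68606 × 0.41295 = 0.49653927349729287
For no arbitrage the full-cycle product must be 1, so the missing rate is 1 / 0.49653927349729287 ≈ 2.013939.

2.0139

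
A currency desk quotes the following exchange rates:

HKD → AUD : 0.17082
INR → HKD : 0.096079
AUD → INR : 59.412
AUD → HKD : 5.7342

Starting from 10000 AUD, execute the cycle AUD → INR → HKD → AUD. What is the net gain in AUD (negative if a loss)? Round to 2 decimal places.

10000 AUD × 59.412 = 594120 INR
594120 INR × 0.096079 = 57082.45548 HKD
57082.45548 HKD × 0.17082 = 9750.8250450936 AUD
Net change: 9750.8250450936 − 10000 = -249.1749549064 AUD

-249.17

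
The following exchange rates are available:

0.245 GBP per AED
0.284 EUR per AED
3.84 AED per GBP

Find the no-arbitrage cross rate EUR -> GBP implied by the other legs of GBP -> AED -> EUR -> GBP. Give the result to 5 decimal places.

0.91696

Known legs of the cycle: 3.84 × 0.284 = 1.09056
For no arbitrage the full-cycle product must be 1, so the missing rate is 1 / 1.09056 ≈ 0.9169601.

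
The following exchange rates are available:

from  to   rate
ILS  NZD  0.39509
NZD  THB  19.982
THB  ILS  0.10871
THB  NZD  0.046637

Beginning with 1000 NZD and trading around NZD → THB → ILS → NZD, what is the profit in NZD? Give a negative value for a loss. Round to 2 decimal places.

-141.77

1000 NZD × 19.982 = 19982 THB
19982 THB × 0.10871 = 2172.24322 ILS
2172.24322 ILS × 0.39509 = 858.2315737898 NZD
Net change: 858.2315737898 − 1000 = -141.7684262102 NZD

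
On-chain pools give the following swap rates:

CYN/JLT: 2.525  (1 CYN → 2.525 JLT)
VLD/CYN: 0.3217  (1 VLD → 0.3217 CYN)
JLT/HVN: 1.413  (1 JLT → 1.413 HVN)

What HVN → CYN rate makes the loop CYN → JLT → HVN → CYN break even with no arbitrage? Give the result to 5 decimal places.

0.28028

Known legs of the cycle: 2.525 × 1.413 = 3.567825
For no arbitrage the full-cycle product must be 1, so the missing rate is 1 / 3.567825 ≈ 0.2802828.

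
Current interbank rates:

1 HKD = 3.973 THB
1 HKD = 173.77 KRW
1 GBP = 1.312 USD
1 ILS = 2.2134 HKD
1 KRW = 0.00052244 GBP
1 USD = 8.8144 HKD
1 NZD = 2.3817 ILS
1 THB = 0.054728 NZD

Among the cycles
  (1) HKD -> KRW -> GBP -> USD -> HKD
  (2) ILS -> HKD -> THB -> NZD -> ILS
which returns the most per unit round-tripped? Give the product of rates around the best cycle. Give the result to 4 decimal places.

(1) 173.77 × 0.00052244 × 1.312 × 8.8144 = 1.04988
(2) 2.2134 × 3.973 × 0.054728 × 2.3817 = 1.14624
Highest is cycle (2) at 1.1462 (>1, arbitrage).

1.1462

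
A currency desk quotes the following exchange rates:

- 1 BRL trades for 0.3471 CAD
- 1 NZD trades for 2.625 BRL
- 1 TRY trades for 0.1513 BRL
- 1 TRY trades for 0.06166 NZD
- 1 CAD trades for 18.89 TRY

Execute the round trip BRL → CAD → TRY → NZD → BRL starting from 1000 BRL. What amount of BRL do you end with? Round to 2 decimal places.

1061.25

1000 BRL × 0.3471 = 347.1 CAD
347.1 CAD × 18.89 = 6556.719 TRY
6556.719 TRY × 0.06166 = 404.28729354 NZD
404.28729354 NZD × 2.625 = 1061.2541455425 BRL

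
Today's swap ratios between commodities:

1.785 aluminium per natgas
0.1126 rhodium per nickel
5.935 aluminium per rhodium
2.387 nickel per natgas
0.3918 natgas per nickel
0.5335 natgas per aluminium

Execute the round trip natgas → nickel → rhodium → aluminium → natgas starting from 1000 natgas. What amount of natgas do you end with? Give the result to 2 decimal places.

1000 natgas × 2.387 = 2387 nickel
2387 nickel × 0.1126 = 268.7762 rhodium
268.7762 rhodium × 5.935 = 1595.186747 aluminium
1595.186747 aluminium × 0.5335 = 851.0321295245 natgas

851.03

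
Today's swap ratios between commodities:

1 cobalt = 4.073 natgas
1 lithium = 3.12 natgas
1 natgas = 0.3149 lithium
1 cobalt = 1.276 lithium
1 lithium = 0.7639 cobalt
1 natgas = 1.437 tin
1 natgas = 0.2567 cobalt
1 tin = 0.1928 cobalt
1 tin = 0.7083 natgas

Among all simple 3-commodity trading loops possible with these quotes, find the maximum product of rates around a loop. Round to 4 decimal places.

natgas→tin→cobalt→natgas: 1.437 × 0.1928 × 4.073 = 1.12844
natgas→cobalt→lithium→natgas: 0.2567 × 1.276 × 3.12 = 1.02195
natgas→lithium→cobalt→natgas: 0.3149 × 0.7639 × 4.073 = 0.97977
Maximum is natgas→tin→cobalt→natgas at 1.1284; arbitrage exists.

1.1284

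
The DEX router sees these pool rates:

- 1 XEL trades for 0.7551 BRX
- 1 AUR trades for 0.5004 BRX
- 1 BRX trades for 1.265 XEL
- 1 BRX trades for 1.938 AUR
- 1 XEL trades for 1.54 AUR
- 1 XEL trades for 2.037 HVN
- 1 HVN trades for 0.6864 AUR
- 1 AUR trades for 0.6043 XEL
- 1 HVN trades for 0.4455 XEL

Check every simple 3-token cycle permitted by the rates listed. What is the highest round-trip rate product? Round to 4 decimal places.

AUR→BRX→XEL→AUR: 0.5004 × 1.265 × 1.54 = 0.97483
AUR→XEL→BRX→AUR: 0.6043 × 0.7551 × 1.938 = 0.88432
AUR→XEL→HVN→AUR: 0.6043 × 2.037 × 0.6864 = 0.84493
Maximum is AUR→BRX→XEL→AUR at 0.9748; no arbitrage — every cycle loses value.

0.9748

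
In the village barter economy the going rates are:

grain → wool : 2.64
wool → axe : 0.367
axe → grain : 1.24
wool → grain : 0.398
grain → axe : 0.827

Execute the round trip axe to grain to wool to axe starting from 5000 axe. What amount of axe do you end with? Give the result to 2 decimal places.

5000 axe × 1.24 = 6200 grain
6200 grain × 2.64 = 16368 wool
16368 wool × 0.367 = 6007.056 axe

6007.06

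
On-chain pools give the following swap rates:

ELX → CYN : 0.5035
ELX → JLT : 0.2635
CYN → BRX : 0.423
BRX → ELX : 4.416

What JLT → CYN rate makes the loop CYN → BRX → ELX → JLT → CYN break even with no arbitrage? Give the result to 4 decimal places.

2.0317

Known legs of the cycle: 0.423 × 4.416 × 0.2635 = 0.492209568
For no arbitrage the full-cycle product must be 1, so the missing rate is 1 / 0.492209568 ≈ 2.031655.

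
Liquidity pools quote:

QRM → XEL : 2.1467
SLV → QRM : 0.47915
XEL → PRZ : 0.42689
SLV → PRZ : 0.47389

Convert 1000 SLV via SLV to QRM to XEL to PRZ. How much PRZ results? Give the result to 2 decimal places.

439.10

1000 SLV × 0.47915 = 479.15 QRM
479.15 QRM × 2.1467 = 1028.591305 XEL
1028.591305 XEL × 0.42689 = 439.09534219145 PRZ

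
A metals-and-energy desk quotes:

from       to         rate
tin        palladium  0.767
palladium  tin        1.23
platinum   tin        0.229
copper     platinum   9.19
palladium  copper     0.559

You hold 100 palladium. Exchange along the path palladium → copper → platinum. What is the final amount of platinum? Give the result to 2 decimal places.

513.72

100 palladium × 0.559 = 55.9 copper
55.9 copper × 9.19 = 513.721 platinum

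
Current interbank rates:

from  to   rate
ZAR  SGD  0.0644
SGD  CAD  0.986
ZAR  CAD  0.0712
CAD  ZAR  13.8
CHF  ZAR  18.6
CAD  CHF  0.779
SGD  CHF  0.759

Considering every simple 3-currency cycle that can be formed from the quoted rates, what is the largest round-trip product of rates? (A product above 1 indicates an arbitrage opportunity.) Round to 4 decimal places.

1.0316

ZAR→CAD→CHF→ZAR: 0.0712 × 0.779 × 18.6 = 1.03165
SGD→CHF→ZAR→SGD: 0.759 × 18.6 × 0.0644 = 0.90916
SGD→CAD→ZAR→SGD: 0.986 × 13.8 × 0.0644 = 0.87628
Maximum is ZAR→CAD→CHF→ZAR at 1.0316; arbitrage exists.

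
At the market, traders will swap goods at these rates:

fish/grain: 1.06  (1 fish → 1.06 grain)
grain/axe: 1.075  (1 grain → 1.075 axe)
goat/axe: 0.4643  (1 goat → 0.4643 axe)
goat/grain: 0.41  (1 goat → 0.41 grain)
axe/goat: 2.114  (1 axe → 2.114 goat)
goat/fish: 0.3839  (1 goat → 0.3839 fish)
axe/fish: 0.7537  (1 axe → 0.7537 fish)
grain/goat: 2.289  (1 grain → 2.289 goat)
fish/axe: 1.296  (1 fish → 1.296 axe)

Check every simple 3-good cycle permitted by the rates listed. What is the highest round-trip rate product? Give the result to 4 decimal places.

goat→fish→axe→goat: 0.3839 × 1.296 × 2.114 = 1.05179
grain→axe→goat→grain: 1.075 × 2.114 × 0.41 = 0.93175
grain→goat→fish→grain: 2.289 × 0.3839 × 1.06 = 0.93147
grain→axe→fish→grain: 1.075 × 0.7537 × 1.06 = 0.85884
Maximum is goat→fish→axe→goat at 1.0518; arbitrage exists.

1.0518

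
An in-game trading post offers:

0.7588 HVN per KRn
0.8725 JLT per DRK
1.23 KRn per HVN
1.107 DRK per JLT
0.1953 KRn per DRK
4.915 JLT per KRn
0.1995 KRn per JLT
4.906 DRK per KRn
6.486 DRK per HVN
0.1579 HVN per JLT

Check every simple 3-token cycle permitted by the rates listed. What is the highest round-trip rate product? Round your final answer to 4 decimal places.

1.0626

JLT→DRK→KRn→JLT: 1.107 × 0.1953 × 4.915 = 1.06261
DRK→KRn→HVN→DRK: 0.1953 × 0.7588 × 6.486 = 0.96118
JLT→HVN→KRn→JLT: 0.1579 × 1.23 × 4.915 = 0.95458
JLT→HVN→DRK→JLT: 0.1579 × 6.486 × 0.8725 = 0.89356
JLT→KRn→DRK→JLT: 0.1995 × 4.906 × 0.8725 = 0.85396
Maximum is JLT→DRK→KRn→JLT at 1.0626; arbitrage exists.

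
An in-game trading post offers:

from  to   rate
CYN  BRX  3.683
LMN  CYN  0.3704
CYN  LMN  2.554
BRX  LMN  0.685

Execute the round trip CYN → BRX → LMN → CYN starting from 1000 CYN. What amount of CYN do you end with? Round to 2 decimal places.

934.47

1000 CYN × 3.683 = 3683 BRX
3683 BRX × 0.685 = 2522.855 LMN
2522.855 LMN × 0.3704 = 934.465492 CYN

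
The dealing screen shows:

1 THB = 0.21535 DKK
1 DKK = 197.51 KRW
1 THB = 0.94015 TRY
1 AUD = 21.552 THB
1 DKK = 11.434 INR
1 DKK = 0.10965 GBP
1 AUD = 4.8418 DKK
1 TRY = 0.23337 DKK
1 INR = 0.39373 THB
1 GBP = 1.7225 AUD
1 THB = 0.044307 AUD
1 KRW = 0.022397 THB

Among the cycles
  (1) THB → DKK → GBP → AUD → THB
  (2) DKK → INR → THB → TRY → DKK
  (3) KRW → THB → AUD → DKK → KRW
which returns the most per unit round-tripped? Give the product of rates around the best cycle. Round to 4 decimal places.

0.9877

(1) 0.21535 × 0.10965 × 1.7225 × 21.552 = 0.87660
(2) 11.434 × 0.39373 × 0.94015 × 0.23337 = 0.98773
(3) 0.022397 × 0.044307 × 4.8418 × 197.51 = 0.94898
Highest is cycle (2) at 0.9877 (≤1, no arbitrage).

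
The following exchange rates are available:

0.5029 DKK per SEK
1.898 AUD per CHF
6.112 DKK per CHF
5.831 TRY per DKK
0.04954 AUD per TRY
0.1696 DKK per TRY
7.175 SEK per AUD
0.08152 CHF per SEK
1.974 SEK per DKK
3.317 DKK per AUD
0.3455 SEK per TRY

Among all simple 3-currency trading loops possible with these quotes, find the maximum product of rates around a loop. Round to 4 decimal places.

1.1102

CHF→AUD→SEK→CHF: 1.898 × 7.175 × 0.08152 = 1.11015
TRY→SEK→DKK→TRY: 0.3455 × 0.5029 × 5.831 = 1.01315
CHF→DKK→SEK→CHF: 6.112 × 1.974 × 0.08152 = 0.98355
TRY→AUD→DKK→TRY: 0.04954 × 3.317 × 5.831 = 0.95817
Maximum is CHF→AUD→SEK→CHF at 1.1102; arbitrage exists.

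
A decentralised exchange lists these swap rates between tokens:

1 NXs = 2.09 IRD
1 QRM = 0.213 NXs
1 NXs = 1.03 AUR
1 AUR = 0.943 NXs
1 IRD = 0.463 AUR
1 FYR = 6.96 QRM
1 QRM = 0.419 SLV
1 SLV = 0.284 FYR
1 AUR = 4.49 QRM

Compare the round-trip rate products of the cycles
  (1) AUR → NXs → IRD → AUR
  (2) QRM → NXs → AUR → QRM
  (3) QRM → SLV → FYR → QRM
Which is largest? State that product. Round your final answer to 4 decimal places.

0.9851

(1) 0.943 × 2.09 × 0.463 = 0.91251
(2) 0.213 × 1.03 × 4.49 = 0.98506
(3) 0.419 × 0.284 × 6.96 = 0.82821
Highest is cycle (2) at 0.9851 (≤1, no arbitrage).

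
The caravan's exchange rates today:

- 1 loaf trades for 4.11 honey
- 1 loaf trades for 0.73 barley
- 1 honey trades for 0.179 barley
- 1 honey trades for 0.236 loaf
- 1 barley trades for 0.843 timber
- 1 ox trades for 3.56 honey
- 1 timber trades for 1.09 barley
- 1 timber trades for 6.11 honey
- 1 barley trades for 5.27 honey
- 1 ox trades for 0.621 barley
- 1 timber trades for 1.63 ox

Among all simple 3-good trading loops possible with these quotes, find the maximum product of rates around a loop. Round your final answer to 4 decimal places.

honey→barley→timber→honey: 0.179 × 0.843 × 6.11 = 0.92198
honey→loaf→barley→honey: 0.236 × 0.73 × 5.27 = 0.90792
timber→ox→barley→timber: 1.63 × 0.621 × 0.843 = 0.85331
Maximum is honey→barley→timber→honey at 0.9220; no arbitrage — every cycle loses value.

0.9220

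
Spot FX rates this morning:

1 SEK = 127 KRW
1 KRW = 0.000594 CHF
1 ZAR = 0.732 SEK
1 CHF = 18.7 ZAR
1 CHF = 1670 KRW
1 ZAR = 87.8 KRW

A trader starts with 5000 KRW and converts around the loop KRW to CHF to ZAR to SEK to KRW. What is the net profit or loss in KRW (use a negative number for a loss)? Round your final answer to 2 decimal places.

163.13

5000 KRW × 0.000594 = 2.97 CHF
2.97 CHF × 18.7 = 55.539 ZAR
55.539 ZAR × 0.732 = 40.654548 SEK
40.654548 SEK × 127 = 5163.127596 KRW
Net change: 5163.127596 − 5000 = 163.127596 KRW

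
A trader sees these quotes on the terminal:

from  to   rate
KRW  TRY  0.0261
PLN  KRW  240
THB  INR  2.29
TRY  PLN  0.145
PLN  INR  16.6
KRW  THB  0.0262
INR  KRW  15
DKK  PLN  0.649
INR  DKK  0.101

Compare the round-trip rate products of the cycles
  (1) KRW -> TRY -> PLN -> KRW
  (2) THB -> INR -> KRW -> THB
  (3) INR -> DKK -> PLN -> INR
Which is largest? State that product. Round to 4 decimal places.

1.0881

(1) 0.0261 × 0.145 × 240 = 0.90828
(2) 2.29 × 15 × 0.0262 = 0.89997
(3) 0.101 × 0.649 × 16.6 = 1.08811
Highest is cycle (3) at 1.0881 (>1, arbitrage).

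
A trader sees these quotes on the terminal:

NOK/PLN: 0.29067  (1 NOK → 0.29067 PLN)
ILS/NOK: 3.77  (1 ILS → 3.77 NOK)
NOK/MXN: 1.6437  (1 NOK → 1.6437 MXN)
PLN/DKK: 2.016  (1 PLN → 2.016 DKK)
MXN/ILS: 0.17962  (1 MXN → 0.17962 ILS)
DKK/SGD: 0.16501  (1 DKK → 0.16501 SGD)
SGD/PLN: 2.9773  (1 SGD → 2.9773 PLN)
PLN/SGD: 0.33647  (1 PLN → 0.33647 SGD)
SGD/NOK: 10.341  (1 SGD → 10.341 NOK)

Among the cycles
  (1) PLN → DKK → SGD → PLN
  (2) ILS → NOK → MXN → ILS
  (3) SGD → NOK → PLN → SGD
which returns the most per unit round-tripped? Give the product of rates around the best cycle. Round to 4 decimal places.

(1) 2.016 × 0.16501 × 2.9773 = 0.99043
(2) 3.77 × 1.6437 × 0.17962 = 1.11306
(3) 10.341 × 0.29067 × 0.33647 = 1.01137
Highest is cycle (2) at 1.1131 (>1, arbitrage).

1.1131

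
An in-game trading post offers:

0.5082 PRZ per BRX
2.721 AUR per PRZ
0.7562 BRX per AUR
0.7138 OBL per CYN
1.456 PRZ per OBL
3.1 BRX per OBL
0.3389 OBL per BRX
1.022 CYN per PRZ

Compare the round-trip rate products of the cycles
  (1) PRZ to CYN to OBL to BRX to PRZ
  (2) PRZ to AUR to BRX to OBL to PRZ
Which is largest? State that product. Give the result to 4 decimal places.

1.1493

(1) 1.022 × 0.7138 × 3.1 × 0.5082 = 1.14927
(2) 2.721 × 0.7562 × 0.3389 × 1.456 = 1.01531
Highest is cycle (1) at 1.1493 (>1, arbitrage).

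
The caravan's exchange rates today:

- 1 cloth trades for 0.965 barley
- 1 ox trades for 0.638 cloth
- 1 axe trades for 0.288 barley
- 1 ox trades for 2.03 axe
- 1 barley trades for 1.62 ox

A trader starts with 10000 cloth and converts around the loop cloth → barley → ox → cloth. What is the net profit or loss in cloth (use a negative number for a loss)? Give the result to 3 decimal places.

10000 cloth × 0.965 = 9650 barley
9650 barley × 1.62 = 15633 ox
15633 ox × 0.638 = 9973.854 cloth
Net change: 9973.854 − 10000 = -26.146 cloth

-26.146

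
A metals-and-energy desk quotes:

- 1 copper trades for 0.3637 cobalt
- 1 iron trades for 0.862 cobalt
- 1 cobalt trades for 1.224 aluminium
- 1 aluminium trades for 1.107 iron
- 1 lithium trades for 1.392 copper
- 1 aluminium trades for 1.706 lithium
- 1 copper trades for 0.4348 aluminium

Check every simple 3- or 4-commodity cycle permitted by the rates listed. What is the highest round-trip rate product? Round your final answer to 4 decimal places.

iron→cobalt→aluminium→iron: 0.862 × 1.224 × 1.107 = 1.16798
lithium→copper→cobalt→aluminium→lithium: 1.392 × 0.3637 × 1.224 × 1.706 = 1.05717
lithium→copper→aluminium→lithium: 1.392 × 0.4348 × 1.706 = 1.03254
Maximum is iron→cobalt→aluminium→iron at 1.1680; arbitrage exists.

1.1680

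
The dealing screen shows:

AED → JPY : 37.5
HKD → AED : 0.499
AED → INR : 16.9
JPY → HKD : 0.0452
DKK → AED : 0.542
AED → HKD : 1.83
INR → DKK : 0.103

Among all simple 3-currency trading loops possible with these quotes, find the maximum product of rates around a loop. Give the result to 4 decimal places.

DKK→AED→INR→DKK: 0.542 × 16.9 × 0.103 = 0.94346
HKD→AED→JPY→HKD: 0.499 × 37.5 × 0.0452 = 0.84581
Maximum is DKK→AED→INR→DKK at 0.9435; no arbitrage — every cycle loses value.

0.9435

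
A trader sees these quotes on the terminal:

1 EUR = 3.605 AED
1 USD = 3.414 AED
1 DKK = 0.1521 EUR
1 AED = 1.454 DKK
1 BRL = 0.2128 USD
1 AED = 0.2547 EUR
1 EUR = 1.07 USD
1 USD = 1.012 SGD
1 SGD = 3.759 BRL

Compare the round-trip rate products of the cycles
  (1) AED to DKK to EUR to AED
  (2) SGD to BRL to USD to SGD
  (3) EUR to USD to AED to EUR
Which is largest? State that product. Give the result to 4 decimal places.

0.9304

(1) 1.454 × 0.1521 × 3.605 = 0.79726
(2) 3.759 × 0.2128 × 1.012 = 0.80951
(3) 1.07 × 3.414 × 0.2547 = 0.93041
Highest is cycle (3) at 0.9304 (≤1, no arbitrage).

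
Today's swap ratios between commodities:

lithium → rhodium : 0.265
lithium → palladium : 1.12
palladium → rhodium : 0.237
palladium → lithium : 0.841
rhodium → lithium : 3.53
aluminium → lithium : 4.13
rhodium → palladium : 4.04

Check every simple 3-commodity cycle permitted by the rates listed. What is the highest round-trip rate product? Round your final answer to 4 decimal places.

lithium→palladium→rhodium→lithium: 1.12 × 0.237 × 3.53 = 0.93700
lithium→rhodium→palladium→lithium: 0.265 × 4.04 × 0.841 = 0.90037
Maximum is lithium→palladium→rhodium→lithium at 0.9370; no arbitrage — every cycle loses value.

0.9370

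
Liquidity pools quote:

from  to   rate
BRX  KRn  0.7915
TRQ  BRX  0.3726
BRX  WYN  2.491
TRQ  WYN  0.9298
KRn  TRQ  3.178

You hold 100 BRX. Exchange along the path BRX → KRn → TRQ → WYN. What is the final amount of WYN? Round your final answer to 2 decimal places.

233.88

100 BRX × 0.7915 = 79.15 KRn
79.15 KRn × 3.178 = 251.5387 TRQ
251.5387 TRQ × 0.9298 = 233.88068326 WYN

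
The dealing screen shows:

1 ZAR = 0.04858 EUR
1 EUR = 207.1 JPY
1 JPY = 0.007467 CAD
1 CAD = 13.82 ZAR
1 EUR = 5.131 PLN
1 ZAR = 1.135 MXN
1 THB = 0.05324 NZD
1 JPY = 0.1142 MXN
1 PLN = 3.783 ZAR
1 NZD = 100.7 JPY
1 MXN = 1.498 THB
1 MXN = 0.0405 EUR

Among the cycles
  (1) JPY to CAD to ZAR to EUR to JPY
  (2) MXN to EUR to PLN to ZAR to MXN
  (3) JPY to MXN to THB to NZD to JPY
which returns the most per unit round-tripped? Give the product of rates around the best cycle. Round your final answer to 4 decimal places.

1.0382

(1) 0.007467 × 13.82 × 0.04858 × 207.1 = 1.03823
(2) 0.0405 × 5.131 × 3.783 × 1.135 = 0.89226
(3) 0.1142 × 1.498 × 0.05324 × 100.7 = 0.91716
Highest is cycle (1) at 1.0382 (>1, arbitrage).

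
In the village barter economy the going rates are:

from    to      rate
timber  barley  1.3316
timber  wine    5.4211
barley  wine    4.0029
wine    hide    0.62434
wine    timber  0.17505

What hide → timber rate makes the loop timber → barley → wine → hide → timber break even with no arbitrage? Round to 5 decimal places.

Known legs of the cycle: 1.3316 × 4.0029 × 0.62434 = 3.3278955523176
For no arbitrage the full-cycle product must be 1, so the missing rate is 1 / 3.3278955523176 ≈ 0.3004902.

0.30049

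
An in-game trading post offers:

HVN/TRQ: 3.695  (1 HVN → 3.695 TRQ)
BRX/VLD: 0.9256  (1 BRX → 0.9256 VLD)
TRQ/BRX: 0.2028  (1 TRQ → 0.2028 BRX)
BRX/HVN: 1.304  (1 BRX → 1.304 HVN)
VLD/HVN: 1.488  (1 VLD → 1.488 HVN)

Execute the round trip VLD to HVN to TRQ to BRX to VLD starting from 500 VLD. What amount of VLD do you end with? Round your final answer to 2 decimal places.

516.03

500 VLD × 1.488 = 744 HVN
744 HVN × 3.695 = 2749.08 TRQ
2749.08 TRQ × 0.2028 = 557.513424 BRX
557.513424 BRX × 0.9256 = 516.0344252544 VLD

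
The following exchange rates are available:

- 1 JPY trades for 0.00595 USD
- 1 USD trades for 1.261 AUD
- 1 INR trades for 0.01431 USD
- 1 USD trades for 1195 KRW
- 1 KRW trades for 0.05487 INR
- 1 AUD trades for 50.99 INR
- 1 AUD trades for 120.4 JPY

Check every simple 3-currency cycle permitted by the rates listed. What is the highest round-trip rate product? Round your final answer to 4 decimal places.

0.9383

INR→USD→KRW→INR: 0.01431 × 1195 × 0.05487 = 0.93830
INR→USD→AUD→INR: 0.01431 × 1.261 × 50.99 = 0.92011
AUD→JPY→USD→AUD: 120.4 × 0.00595 × 1.261 = 0.90336
Maximum is INR→USD→KRW→INR at 0.9383; no arbitrage — every cycle loses value.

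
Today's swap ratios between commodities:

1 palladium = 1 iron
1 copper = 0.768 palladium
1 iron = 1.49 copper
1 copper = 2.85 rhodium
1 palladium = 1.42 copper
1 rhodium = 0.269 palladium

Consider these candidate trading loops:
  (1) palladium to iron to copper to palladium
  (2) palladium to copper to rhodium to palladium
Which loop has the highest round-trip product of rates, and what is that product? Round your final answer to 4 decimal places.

1.1443

(1) 1 × 1.49 × 0.768 = 1.14432
(2) 1.42 × 2.85 × 0.269 = 1.08864
Highest is cycle (1) at 1.1443 (>1, arbitrage).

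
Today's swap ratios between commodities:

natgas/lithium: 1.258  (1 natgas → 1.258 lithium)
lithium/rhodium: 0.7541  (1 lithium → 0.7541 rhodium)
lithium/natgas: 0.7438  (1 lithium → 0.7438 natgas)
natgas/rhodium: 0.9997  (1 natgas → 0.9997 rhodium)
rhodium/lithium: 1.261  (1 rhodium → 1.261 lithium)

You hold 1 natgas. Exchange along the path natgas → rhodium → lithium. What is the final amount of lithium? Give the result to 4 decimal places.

1.2606

1 natgas × 0.9997 = 0.9997 rhodium
0.9997 rhodium × 1.261 = 1.2606217 lithium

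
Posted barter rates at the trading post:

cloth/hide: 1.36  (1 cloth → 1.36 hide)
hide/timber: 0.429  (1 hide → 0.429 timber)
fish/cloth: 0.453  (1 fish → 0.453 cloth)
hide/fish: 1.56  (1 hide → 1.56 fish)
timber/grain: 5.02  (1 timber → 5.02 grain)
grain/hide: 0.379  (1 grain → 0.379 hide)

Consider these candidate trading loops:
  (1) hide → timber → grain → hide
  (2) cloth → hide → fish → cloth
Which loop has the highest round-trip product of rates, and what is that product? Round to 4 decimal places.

(1) 0.429 × 5.02 × 0.379 = 0.81621
(2) 1.36 × 1.56 × 0.453 = 0.96108
Highest is cycle (2) at 0.9611 (≤1, no arbitrage).

0.9611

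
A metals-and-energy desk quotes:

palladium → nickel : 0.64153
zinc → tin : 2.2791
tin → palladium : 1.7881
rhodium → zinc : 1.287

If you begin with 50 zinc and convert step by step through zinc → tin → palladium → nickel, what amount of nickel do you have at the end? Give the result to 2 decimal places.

50 zinc × 2.2791 = 113.955 tin
113.955 tin × 1.7881 = 203.7629355 palladium
203.7629355 palladium × 0.64153 = 130.720036011315 nickel

130.72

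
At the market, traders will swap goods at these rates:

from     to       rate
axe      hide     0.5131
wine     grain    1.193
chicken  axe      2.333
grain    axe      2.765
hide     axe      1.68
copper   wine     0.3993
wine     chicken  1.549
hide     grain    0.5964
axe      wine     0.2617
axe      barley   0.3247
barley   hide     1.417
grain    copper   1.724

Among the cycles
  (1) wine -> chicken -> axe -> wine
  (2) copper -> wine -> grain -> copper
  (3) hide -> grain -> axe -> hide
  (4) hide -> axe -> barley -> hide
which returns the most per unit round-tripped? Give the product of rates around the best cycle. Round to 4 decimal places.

0.9457

(1) 1.549 × 2.333 × 0.2617 = 0.94574
(2) 0.3993 × 1.193 × 1.724 = 0.82125
(3) 0.5964 × 2.765 × 0.5131 = 0.84613
(4) 1.68 × 0.3247 × 1.417 = 0.77297
Highest is cycle (1) at 0.9457 (≤1, no arbitrage).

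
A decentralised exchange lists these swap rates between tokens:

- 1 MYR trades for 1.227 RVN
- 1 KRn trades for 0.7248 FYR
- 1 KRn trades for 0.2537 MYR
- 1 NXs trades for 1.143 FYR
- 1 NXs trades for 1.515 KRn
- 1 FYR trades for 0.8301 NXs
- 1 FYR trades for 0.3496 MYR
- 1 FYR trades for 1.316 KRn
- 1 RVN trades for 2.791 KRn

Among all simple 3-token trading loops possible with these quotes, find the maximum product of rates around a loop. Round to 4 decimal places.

0.9115

FYR→NXs→KRn→FYR: 0.8301 × 1.515 × 0.7248 = 0.91151
KRn→MYR→RVN→KRn: 0.2537 × 1.227 × 2.791 = 0.86881
Maximum is FYR→NXs→KRn→FYR at 0.9115; no arbitrage — every cycle loses value.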